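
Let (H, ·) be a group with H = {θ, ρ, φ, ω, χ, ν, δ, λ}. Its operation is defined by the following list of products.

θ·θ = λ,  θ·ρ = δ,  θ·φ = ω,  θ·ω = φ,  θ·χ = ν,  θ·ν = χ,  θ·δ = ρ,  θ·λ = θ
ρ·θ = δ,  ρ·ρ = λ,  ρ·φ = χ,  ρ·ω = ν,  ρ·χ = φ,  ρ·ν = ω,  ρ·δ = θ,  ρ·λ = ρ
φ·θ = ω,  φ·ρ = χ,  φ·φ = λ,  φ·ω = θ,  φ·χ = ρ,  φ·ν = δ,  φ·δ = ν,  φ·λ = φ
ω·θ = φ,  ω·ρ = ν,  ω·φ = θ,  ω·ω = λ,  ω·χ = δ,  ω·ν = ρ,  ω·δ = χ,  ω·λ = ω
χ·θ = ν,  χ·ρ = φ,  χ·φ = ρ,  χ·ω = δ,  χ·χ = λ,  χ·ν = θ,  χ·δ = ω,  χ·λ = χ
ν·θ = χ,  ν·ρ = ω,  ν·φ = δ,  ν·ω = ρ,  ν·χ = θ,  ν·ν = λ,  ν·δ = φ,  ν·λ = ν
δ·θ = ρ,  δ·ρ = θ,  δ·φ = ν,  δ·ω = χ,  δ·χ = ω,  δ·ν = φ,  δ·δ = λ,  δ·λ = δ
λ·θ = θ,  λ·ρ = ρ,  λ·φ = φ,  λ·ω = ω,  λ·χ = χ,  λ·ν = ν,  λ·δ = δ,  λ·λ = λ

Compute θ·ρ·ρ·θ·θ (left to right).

θ·ρ = δ
δ·ρ = θ
θ·θ = λ
λ·θ = θ

θ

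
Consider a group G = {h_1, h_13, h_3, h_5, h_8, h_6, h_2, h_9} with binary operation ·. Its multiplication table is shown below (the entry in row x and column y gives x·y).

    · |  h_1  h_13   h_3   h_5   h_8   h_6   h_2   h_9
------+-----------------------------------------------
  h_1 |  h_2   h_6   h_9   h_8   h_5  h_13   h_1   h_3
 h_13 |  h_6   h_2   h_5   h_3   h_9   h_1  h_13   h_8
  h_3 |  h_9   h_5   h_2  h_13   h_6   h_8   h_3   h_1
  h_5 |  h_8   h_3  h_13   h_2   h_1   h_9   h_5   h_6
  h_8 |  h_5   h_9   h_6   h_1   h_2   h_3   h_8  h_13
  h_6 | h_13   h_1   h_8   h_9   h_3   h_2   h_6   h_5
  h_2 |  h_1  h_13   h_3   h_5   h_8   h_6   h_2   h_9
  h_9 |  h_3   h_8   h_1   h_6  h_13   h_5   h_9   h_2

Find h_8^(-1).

h_8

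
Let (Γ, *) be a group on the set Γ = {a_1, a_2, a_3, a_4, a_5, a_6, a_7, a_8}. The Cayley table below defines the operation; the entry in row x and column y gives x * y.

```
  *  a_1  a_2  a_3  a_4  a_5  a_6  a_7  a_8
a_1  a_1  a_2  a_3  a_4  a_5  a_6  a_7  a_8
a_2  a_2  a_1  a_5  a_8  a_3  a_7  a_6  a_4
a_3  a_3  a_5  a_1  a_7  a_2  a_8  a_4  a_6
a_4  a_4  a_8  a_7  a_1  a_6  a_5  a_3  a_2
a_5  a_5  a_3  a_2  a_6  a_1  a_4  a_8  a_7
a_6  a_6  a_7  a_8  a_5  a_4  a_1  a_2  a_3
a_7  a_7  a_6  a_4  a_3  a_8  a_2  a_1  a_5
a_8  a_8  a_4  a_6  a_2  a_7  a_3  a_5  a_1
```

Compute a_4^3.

a_4

a_4^1 = a_4
a_4^2 = a_4 * a_4 = a_1
a_4^3 = a_1 * a_4 = a_4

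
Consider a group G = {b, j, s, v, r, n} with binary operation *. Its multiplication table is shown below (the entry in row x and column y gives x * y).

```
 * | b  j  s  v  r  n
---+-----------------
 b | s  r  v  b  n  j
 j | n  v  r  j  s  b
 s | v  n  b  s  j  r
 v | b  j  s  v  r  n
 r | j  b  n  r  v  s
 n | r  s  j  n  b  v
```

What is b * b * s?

b * b = s
s * s = b
(Structurally, G here is isomorphic to the symmetric group S_3.)

b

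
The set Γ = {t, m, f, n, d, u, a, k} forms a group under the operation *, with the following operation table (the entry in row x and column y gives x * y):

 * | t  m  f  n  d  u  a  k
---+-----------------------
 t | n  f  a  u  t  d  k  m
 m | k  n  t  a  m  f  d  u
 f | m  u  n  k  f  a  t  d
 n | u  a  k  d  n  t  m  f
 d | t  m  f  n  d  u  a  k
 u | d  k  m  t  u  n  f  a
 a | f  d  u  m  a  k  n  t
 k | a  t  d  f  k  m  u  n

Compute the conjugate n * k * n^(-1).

The identity is d. In row n, the entry d sits in column n, so n^(-1) = n.
n * k = f
f * n = k

k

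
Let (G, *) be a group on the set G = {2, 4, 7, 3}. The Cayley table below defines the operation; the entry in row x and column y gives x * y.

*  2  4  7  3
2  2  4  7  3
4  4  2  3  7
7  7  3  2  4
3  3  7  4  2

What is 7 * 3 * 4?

7 * 3 = 4
4 * 4 = 2
(Structurally, G here is isomorphic to the Klein four-group V_4.)

2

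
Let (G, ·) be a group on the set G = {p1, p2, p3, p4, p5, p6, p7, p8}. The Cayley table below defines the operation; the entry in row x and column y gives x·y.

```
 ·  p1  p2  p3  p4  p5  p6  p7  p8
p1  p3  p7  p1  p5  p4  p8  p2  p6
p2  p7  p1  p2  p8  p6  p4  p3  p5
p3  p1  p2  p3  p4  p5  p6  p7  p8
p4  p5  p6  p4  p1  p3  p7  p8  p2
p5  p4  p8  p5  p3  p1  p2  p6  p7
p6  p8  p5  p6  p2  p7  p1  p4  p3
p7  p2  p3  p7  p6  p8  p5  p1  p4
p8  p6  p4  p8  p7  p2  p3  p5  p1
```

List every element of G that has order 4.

Identity is p3. Compute the order of each non-identity element by repeated multiplication:
  p1: p1 → p3  (order 2)
  p2: p2 → p1 → p7 → p3  (order 4)
  p4: p4 → p1 → p5 → p3  (order 4)
  p5: p5 → p1 → p4 → p3  (order 4)
  p6: p6 → p1 → p8 → p3  (order 4)
  p7: p7 → p1 → p2 → p3  (order 4)
  p8: p8 → p1 → p6 → p3  (order 4)
Elements of order 4: {p2, p4, p5, p6, p7, p8}.
(Structurally, G here is isomorphic to the quaternion group Q_8.)

{p2, p4, p5, p6, p7, p8}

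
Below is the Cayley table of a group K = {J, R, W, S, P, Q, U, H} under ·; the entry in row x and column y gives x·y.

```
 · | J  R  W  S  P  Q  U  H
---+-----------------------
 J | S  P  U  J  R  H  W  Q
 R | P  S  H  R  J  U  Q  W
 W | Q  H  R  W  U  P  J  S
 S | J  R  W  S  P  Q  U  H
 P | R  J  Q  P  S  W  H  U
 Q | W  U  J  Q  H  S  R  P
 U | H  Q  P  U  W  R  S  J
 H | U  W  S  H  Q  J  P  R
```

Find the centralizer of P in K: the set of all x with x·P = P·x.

{J, P, R, S}

Compare row P with column P entry by entry.
R·P = J = P·R, so R commutes with P.
U·P = W but P·U = H, so U does not.
Collecting the elements that commute with P: C(P) = {J, P, R, S}.
(Structurally, K here is isomorphic to the dihedral group D_4.)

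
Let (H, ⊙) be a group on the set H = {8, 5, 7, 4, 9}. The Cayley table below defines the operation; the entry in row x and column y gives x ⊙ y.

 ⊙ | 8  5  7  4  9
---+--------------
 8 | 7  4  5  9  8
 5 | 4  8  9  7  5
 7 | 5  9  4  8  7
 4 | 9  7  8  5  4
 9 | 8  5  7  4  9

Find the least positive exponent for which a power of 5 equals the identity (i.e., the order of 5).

5

The identity element is 9 (its row matches the header).
5^1 = 5
5^2 = 5 ⊙ 5 = 8
5^3 = 8 ⊙ 5 = 4
5^4 = 4 ⊙ 5 = 7
5^5 = 7 ⊙ 5 = 9
The first power of 5 equal to the identity is 5^5, so ord(5) = 5.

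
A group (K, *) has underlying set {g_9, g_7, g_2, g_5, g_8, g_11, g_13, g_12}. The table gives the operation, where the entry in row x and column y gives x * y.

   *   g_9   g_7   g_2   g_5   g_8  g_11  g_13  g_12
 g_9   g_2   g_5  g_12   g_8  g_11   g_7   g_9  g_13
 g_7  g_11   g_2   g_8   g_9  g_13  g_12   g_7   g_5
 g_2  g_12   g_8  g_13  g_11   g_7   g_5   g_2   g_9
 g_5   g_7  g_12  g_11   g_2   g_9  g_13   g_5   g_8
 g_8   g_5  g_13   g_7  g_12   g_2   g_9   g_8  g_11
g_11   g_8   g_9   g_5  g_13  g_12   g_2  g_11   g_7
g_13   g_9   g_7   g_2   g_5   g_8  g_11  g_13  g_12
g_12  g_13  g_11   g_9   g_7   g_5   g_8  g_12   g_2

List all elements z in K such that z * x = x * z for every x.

An element z is central iff its row equals its column in the table.
For g_11: g_11 * g_7 = g_9 ≠ g_12 = g_7 * g_11, so g_11 ∉ Z.
Checking each element this way leaves Z(K) = {g_13, g_2}.

{g_13, g_2}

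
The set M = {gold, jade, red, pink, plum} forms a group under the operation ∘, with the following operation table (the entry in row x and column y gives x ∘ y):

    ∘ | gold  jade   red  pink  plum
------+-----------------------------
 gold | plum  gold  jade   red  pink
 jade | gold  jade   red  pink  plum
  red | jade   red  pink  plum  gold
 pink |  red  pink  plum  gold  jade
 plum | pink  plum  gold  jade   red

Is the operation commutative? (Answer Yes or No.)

Yes

Check whether the table is symmetric across its main diagonal.
Every entry (row x, col y) equals the entry (row y, col x), so M is abelian.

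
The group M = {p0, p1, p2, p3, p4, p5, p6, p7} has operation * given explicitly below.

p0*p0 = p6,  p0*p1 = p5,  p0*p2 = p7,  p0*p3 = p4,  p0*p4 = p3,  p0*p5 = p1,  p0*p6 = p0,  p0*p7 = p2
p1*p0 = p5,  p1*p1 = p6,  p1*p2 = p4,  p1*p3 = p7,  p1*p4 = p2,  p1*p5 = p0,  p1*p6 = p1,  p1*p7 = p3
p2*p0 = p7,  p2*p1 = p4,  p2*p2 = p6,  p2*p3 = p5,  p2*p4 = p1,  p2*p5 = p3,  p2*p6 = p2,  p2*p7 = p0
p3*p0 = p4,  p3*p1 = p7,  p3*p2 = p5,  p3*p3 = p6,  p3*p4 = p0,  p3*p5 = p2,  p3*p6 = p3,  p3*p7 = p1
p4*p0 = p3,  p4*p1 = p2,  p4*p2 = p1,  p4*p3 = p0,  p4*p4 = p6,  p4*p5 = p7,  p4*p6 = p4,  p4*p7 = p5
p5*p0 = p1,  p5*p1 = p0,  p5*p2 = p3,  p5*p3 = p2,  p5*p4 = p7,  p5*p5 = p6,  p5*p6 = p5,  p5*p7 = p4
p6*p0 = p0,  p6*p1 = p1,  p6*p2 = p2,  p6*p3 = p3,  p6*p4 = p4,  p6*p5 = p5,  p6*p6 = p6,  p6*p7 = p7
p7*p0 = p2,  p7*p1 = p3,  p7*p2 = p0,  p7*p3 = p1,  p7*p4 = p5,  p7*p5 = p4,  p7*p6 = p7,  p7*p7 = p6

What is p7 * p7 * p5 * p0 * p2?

p4

p7 * p7 = p6
p6 * p5 = p5
p5 * p0 = p1
p1 * p2 = p4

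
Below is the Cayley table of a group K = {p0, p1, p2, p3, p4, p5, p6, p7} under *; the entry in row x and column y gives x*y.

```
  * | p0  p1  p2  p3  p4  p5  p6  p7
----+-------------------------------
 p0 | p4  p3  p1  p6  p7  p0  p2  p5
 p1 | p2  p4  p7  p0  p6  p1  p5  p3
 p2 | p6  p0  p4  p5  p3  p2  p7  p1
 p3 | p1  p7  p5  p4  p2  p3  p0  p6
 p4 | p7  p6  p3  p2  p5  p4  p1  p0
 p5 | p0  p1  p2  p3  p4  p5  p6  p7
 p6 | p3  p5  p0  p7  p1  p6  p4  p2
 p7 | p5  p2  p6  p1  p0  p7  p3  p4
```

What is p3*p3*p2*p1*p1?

p2

p3*p3 = p4
p4*p2 = p3
p3*p1 = p7
p7*p1 = p2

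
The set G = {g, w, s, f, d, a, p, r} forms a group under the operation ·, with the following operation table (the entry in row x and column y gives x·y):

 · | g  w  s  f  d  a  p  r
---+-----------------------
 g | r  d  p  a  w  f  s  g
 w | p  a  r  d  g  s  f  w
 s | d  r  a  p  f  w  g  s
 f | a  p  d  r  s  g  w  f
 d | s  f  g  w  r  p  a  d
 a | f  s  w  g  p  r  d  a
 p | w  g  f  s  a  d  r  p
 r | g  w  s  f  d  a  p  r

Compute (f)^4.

f^1 = f
f^2 = f·f = r
f^3 = r·f = f
f^4 = f·f = r

r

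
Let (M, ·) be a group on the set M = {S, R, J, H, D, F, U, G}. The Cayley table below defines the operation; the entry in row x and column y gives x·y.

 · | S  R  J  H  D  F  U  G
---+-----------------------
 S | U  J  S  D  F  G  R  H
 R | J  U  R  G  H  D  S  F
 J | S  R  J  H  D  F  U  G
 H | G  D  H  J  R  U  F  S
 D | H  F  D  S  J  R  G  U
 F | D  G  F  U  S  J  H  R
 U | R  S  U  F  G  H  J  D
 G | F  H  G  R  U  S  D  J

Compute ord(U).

2

The identity element is J (its row matches the header).
U^1 = U
U^2 = U·U = J
The first power of U equal to the identity is U^2, so ord(U) = 2.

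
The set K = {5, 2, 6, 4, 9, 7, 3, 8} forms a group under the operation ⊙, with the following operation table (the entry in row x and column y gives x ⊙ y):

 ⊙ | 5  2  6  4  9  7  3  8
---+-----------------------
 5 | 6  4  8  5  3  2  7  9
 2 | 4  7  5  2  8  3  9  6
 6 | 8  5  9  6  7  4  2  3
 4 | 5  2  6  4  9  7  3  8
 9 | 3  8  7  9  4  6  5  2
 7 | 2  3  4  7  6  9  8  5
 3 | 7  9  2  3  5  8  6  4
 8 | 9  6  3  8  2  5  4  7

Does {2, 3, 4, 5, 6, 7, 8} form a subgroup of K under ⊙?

3 ⊙ 2 = 9, which is not in {2, 3, 4, 5, 6, 7, 8}.
The subset is not closed under ⊙, so it is not a subgroup.

No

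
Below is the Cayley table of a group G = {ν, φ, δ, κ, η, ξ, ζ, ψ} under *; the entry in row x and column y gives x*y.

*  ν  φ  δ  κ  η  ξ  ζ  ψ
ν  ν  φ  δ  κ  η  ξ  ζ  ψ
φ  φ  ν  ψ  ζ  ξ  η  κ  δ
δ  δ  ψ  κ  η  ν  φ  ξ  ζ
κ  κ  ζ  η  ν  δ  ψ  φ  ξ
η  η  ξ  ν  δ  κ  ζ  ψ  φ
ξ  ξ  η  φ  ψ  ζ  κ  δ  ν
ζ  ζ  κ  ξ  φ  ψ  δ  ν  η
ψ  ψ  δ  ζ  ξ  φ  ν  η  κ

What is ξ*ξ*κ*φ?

ξ*ξ = κ
κ*κ = ν
ν*φ = φ

φ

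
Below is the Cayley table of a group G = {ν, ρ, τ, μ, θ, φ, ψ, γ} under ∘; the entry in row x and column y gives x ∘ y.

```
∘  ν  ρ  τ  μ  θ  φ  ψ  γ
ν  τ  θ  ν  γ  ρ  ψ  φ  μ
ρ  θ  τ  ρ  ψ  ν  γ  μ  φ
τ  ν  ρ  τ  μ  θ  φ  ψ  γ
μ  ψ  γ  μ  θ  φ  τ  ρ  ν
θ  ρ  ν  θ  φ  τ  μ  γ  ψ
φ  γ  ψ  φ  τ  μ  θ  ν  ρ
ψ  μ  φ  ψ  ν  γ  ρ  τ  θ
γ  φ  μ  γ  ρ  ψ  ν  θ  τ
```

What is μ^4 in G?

τ

μ^1 = μ
μ^2 = μ ∘ μ = θ
μ^3 = θ ∘ μ = φ
μ^4 = φ ∘ μ = τ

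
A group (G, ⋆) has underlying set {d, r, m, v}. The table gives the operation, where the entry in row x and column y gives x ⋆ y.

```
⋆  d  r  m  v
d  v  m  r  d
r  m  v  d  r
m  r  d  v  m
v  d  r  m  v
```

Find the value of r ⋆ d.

Read row r, column d: r ⋆ d = m.

m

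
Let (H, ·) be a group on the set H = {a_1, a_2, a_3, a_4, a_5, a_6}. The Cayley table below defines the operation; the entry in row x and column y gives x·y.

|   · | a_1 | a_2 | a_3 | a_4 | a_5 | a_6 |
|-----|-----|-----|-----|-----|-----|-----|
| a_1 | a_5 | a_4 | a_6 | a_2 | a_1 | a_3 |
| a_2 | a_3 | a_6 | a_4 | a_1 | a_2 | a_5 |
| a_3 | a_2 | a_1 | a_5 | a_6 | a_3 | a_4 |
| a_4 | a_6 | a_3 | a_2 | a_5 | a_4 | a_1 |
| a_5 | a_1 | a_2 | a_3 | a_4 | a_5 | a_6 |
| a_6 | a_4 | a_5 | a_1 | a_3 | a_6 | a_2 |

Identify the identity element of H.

a_5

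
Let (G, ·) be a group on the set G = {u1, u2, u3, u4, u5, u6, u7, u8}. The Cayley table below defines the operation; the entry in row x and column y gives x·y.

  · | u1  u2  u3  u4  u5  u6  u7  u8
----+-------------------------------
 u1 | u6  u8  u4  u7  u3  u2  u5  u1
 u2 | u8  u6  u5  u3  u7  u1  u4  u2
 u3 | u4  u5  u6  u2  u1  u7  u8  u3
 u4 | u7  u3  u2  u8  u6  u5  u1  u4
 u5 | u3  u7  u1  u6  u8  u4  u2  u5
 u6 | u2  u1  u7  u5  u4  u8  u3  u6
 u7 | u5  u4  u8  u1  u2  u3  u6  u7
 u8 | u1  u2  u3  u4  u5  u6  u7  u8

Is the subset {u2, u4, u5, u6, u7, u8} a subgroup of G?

No

u7·u6 = u3, which is not in {u2, u4, u5, u6, u7, u8}.
The subset is not closed under ·, so it is not a subgroup.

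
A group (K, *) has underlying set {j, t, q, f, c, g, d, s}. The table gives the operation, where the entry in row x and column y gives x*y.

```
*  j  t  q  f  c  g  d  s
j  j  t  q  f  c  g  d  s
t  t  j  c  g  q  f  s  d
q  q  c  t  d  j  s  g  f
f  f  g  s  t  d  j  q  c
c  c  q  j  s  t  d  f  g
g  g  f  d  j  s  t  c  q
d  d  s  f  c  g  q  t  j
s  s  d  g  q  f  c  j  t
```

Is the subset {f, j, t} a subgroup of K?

t*f = g, which is not in {f, j, t}.
The subset is not closed under *, so it is not a subgroup.

No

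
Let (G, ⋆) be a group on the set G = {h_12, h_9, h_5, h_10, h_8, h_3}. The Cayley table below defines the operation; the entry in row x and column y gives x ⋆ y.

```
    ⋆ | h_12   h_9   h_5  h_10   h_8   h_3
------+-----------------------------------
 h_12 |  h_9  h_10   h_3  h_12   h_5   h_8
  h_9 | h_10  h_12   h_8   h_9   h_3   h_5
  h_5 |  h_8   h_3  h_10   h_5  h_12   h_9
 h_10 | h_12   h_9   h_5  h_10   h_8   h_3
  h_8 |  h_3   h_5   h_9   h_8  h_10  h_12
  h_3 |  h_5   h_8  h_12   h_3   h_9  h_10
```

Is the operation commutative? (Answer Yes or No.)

No

h_12 ⋆ h_8 = h_5 but h_8 ⋆ h_12 = h_3.
Since h_12 and h_8 do not commute, G is not abelian.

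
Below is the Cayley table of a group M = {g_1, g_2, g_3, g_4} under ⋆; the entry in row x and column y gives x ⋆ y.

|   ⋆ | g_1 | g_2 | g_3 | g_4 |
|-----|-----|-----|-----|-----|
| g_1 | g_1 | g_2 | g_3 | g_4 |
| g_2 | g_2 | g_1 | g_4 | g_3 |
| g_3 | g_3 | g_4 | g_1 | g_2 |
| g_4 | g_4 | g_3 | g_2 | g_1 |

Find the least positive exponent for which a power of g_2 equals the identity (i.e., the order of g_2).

2

The identity element is g_1 (its row matches the header).
g_2^1 = g_2
g_2^2 = g_2 ⋆ g_2 = g_1
The first power of g_2 equal to the identity is g_2^2, so ord(g_2) = 2.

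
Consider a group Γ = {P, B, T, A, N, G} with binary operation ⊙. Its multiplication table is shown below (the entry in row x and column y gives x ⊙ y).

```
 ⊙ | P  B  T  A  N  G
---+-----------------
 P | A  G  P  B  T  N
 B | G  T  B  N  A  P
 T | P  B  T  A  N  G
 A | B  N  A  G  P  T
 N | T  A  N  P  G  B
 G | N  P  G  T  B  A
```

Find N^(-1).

First locate the identity: row T matches the header, so T is the identity.
Scan row N for T: N ⊙ P = T. Hence N^(-1) = P.

P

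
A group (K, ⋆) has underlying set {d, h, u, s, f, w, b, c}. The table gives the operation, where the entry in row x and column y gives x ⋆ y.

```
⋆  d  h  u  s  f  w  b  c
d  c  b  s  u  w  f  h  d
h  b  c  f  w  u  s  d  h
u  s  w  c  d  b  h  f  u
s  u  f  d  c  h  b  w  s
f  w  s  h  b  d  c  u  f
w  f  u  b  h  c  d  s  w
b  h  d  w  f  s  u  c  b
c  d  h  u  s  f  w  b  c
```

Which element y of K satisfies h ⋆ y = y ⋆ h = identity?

First locate the identity: row c matches the header, so c is the identity.
Scan row h for c: h ⋆ h = c. Hence h^(-1) = h.
(Structurally, K here is isomorphic to the dihedral group D_4.)

h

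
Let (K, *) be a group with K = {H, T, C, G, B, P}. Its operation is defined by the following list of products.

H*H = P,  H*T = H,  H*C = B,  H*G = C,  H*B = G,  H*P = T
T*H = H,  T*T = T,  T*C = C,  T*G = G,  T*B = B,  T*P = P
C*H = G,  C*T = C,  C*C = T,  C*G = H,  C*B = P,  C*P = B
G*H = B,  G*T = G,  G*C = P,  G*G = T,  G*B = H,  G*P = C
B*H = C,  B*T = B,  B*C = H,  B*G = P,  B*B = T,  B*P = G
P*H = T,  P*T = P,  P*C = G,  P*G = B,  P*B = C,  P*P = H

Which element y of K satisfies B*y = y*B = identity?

First locate the identity: row T matches the header, so T is the identity.
Scan row B for T: B*B = T. Hence B^(-1) = B.

B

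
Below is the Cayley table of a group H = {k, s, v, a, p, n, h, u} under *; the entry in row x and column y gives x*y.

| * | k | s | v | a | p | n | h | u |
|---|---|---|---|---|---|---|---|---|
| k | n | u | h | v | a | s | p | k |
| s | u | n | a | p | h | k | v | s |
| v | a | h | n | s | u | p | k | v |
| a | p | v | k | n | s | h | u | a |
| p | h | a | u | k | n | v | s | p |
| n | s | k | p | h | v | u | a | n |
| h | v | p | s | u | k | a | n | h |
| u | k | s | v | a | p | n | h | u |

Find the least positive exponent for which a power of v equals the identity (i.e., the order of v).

The identity element is u (its row matches the header).
v^1 = v
v^2 = v*v = n
v^3 = n*v = p
v^4 = p*v = u
The first power of v equal to the identity is v^4, so ord(v) = 4.

4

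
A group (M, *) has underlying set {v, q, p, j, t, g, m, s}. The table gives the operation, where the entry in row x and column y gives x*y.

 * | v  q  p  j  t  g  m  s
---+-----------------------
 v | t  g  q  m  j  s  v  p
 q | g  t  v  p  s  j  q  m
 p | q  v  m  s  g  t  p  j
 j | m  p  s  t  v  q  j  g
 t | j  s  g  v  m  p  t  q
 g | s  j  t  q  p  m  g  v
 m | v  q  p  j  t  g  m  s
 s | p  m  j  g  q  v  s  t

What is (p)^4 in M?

m

p^1 = p
p^2 = p*p = m
p^3 = m*p = p
p^4 = p*p = m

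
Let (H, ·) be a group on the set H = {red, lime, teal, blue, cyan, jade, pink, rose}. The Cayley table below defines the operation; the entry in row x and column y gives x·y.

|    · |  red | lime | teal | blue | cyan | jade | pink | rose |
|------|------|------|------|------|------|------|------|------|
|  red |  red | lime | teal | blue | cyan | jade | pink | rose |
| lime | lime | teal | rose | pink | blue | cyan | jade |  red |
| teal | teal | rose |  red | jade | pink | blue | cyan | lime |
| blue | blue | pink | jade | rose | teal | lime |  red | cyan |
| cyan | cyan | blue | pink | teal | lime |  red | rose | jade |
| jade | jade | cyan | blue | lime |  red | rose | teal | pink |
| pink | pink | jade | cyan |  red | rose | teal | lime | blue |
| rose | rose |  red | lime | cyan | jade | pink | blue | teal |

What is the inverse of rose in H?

First locate the identity: row red matches the header, so red is the identity.
Scan row rose for red: rose·lime = red. Hence rose^(-1) = lime.

lime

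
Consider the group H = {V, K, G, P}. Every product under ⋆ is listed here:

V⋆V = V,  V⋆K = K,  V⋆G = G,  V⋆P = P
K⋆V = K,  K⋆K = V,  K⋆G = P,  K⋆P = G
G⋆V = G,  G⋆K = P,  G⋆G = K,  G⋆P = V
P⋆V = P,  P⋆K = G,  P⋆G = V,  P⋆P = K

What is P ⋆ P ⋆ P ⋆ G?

P ⋆ P = K
K ⋆ P = G
G ⋆ G = K
(Structurally, H here is isomorphic to the cyclic group Z_4.)

K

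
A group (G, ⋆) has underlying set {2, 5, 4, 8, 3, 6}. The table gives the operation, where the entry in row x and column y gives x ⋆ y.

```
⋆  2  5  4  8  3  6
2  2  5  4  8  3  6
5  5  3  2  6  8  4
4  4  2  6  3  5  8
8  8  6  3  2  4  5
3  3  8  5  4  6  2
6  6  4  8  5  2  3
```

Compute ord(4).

6

The identity element is 2 (its row matches the header).
4^1 = 4
4^2 = 4 ⋆ 4 = 6
4^3 = 6 ⋆ 4 = 8
4^4 = 8 ⋆ 4 = 3
4^5 = 3 ⋆ 4 = 5
4^6 = 5 ⋆ 4 = 2
The first power of 4 equal to the identity is 4^6, so ord(4) = 6.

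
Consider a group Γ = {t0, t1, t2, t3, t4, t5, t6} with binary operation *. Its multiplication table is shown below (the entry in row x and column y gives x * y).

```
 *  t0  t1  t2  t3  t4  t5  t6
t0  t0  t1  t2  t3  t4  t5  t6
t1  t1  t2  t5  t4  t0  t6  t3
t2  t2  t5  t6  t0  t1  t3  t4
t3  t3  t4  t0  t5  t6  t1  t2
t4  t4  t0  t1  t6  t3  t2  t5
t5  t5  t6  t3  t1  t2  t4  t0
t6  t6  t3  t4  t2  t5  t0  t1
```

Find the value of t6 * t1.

t3

Read row t6, column t1: t6 * t1 = t3.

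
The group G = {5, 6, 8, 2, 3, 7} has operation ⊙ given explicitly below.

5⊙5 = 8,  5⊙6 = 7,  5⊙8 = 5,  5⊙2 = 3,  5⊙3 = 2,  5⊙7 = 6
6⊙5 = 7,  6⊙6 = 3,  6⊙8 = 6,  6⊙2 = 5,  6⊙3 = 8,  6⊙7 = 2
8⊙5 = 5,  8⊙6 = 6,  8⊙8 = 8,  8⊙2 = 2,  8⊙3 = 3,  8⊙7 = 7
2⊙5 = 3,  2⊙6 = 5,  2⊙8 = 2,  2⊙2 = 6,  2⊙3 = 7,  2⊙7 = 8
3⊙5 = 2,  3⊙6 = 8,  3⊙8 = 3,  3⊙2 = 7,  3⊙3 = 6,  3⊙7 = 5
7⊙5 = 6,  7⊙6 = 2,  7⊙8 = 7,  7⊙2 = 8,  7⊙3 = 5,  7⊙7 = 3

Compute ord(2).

6

The identity element is 8 (its row matches the header).
2^1 = 2
2^2 = 2 ⊙ 2 = 6
2^3 = 6 ⊙ 2 = 5
2^4 = 5 ⊙ 2 = 3
2^5 = 3 ⊙ 2 = 7
2^6 = 7 ⊙ 2 = 8
The first power of 2 equal to the identity is 2^6, so ord(2) = 6.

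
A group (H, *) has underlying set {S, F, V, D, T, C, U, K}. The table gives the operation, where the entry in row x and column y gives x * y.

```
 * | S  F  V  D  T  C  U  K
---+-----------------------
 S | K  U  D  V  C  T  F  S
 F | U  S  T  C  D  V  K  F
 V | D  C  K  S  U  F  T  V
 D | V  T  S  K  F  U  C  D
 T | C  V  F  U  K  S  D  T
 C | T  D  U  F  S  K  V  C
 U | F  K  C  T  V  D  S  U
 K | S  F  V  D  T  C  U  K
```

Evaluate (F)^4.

F^1 = F
F^2 = F * F = S
F^3 = S * F = U
F^4 = U * F = K

K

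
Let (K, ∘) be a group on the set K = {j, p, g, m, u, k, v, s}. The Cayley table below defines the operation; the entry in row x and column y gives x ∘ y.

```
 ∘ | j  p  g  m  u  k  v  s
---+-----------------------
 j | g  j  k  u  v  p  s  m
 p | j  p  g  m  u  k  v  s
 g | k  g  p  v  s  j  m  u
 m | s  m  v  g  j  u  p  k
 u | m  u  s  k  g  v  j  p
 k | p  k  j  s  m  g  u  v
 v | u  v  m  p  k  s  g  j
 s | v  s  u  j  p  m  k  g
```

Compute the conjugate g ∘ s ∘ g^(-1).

s

The identity is p. In row g, the entry p sits in column g, so g^(-1) = g.
g ∘ s = u
u ∘ g = s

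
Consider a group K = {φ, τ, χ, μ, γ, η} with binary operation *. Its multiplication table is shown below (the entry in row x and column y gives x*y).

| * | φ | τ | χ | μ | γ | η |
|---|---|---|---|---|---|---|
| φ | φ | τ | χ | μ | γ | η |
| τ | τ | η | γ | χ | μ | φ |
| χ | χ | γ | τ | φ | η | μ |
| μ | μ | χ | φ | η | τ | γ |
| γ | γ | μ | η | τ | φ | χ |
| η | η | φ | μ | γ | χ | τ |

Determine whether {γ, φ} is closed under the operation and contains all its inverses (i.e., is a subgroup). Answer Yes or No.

Yes

{γ, φ} contains the identity φ.
Checking products: every product of two elements of {γ, φ} (read from the table) lies in {γ, φ}, so the set is closed.
In a finite group, a nonempty closed subset is a subgroup. So {γ, φ} ≤ K.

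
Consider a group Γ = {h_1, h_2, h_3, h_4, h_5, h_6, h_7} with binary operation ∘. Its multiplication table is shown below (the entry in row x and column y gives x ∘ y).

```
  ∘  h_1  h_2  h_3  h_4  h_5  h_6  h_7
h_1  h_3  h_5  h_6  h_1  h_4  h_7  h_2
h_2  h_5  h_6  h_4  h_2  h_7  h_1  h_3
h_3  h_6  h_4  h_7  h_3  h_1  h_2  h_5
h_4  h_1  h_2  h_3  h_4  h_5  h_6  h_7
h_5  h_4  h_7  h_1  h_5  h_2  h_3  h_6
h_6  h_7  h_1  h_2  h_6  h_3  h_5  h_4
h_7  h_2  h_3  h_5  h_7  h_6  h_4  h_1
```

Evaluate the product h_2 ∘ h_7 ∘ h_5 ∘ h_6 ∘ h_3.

h_2 ∘ h_7 = h_3
h_3 ∘ h_5 = h_1
h_1 ∘ h_6 = h_7
h_7 ∘ h_3 = h_5

h_5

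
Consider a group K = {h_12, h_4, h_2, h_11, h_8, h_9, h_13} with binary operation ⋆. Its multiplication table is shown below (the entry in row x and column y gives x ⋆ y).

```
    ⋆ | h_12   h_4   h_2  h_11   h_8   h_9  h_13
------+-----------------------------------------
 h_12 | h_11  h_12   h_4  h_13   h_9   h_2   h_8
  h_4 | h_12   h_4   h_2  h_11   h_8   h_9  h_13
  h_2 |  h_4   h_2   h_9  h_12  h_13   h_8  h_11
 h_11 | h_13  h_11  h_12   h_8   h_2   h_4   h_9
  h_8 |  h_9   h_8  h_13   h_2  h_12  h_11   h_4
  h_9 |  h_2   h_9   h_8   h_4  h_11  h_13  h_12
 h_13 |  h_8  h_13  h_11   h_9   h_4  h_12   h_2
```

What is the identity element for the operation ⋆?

h_4

The identity e satisfies e ⋆ x = x for all x, so its row in the table reproduces the column headers.
Row h_4 reads: h_12, h_4, h_2, h_11, h_8, h_9, h_13 — exactly the header order. So h_4 is the identity.
(Structurally, K here is isomorphic to the cyclic group Z_7.)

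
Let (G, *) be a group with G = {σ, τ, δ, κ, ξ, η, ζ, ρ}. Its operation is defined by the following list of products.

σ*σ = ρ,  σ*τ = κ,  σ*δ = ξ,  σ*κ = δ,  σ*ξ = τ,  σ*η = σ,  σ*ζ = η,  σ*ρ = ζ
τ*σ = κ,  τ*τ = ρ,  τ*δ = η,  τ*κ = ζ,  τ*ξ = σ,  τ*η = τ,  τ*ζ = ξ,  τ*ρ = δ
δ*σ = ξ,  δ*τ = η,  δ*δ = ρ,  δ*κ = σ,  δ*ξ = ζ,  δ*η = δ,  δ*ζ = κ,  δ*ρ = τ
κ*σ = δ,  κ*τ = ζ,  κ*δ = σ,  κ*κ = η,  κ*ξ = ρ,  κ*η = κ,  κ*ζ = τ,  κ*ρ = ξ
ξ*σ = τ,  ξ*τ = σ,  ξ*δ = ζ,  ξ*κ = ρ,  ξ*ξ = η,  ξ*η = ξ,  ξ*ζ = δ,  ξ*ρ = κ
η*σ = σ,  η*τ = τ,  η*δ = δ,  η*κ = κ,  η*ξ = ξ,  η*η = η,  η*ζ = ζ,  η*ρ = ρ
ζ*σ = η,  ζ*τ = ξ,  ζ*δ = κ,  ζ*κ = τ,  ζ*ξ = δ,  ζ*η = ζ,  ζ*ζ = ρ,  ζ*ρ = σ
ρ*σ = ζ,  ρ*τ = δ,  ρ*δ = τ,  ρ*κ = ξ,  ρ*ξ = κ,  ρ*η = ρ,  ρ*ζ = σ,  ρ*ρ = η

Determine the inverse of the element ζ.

First locate the identity: row η matches the header, so η is the identity.
Scan row ζ for η: ζ*σ = η. Hence ζ^(-1) = σ.

σ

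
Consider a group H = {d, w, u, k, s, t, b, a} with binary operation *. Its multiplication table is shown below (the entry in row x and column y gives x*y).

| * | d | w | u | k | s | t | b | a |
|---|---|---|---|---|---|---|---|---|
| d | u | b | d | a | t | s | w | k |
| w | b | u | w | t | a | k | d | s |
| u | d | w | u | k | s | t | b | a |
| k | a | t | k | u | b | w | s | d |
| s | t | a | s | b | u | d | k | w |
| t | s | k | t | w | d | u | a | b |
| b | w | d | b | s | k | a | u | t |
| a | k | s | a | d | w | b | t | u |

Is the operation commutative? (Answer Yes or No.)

Check whether the table is symmetric across its main diagonal.
Every entry (row x, col y) equals the entry (row y, col x), so H is abelian.
(In fact H ≅ the elementary abelian group (Z_2)^3.)

Yes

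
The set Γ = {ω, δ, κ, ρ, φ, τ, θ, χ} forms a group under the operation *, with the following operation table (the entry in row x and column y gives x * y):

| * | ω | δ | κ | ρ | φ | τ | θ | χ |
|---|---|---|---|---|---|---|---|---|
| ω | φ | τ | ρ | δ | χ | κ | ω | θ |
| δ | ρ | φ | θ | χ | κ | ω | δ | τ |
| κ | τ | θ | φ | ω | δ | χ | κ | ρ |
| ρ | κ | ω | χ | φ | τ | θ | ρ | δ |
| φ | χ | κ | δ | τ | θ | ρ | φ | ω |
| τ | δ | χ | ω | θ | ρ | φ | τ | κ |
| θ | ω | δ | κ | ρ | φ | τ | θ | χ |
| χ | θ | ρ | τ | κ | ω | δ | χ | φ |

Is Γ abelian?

No

κ * τ = χ but τ * κ = ω.
Since κ and τ do not commute, Γ is not abelian.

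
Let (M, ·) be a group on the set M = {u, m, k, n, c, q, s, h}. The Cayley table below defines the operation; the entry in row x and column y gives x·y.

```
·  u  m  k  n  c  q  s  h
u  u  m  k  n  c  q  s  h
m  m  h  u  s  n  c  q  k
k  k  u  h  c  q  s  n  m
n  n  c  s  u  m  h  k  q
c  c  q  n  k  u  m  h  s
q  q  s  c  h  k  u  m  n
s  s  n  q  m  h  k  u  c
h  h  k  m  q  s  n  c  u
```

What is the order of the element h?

2

The identity element is u (its row matches the header).
h^1 = h
h^2 = h·h = u
The first power of h equal to the identity is h^2, so ord(h) = 2.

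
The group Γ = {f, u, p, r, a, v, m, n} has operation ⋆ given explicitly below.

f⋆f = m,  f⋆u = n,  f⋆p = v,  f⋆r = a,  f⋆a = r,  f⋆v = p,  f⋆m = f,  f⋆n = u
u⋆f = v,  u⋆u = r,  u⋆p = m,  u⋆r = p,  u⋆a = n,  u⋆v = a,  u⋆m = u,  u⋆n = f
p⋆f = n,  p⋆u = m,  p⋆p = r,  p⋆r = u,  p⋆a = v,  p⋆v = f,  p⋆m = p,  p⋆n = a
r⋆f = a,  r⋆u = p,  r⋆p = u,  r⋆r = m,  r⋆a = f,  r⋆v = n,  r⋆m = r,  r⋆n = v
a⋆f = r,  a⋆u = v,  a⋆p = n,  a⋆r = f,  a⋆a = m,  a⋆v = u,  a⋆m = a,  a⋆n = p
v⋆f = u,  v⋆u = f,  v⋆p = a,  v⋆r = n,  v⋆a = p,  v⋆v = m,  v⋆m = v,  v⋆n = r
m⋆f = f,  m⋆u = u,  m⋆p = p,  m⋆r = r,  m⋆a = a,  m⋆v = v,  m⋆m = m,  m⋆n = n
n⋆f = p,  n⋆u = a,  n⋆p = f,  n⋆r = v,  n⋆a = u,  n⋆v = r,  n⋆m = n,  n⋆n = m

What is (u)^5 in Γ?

u^1 = u
u^2 = u ⋆ u = r
u^3 = r ⋆ u = p
u^4 = p ⋆ u = m
u^5 = m ⋆ u = u

u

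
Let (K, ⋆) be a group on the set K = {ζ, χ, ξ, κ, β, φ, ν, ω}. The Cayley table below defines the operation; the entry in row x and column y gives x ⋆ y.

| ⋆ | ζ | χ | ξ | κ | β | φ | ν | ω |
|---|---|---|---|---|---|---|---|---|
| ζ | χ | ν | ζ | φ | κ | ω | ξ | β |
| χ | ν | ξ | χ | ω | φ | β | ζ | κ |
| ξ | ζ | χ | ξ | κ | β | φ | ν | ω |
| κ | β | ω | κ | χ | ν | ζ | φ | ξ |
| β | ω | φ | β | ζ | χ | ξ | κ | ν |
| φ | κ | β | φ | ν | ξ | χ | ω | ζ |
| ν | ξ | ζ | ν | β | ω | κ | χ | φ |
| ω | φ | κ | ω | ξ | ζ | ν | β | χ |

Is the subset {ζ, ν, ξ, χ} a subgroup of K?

{ζ, ν, ξ, χ} contains the identity ξ.
Checking products: every product of two elements of {ζ, ν, ξ, χ} (read from the table) lies in {ζ, ν, ξ, χ}, so the set is closed.
In a finite group, a nonempty closed subset is a subgroup. So {ζ, ν, ξ, χ} ≤ K.

Yes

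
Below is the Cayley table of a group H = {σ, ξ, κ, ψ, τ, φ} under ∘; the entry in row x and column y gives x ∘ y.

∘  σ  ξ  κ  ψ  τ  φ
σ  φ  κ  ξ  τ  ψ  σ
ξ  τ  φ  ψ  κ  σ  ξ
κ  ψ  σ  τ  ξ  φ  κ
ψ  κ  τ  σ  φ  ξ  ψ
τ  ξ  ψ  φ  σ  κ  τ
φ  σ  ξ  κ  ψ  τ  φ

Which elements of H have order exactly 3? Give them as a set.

Identity is φ. Compute the order of each non-identity element by repeated multiplication:
  σ: σ → φ  (order 2)
  ξ: ξ → φ  (order 2)
  κ: κ → τ → φ  (order 3)
  ψ: ψ → φ  (order 2)
  τ: τ → κ → φ  (order 3)
Elements of order 3: {κ, τ}.

{κ, τ}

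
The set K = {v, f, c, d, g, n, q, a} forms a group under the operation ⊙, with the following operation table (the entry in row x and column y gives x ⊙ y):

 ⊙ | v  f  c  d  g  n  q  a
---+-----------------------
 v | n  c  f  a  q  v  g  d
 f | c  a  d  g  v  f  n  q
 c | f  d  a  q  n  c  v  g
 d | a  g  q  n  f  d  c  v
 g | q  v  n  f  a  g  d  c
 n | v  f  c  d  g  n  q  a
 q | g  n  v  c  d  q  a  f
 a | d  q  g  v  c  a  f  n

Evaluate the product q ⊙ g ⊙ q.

c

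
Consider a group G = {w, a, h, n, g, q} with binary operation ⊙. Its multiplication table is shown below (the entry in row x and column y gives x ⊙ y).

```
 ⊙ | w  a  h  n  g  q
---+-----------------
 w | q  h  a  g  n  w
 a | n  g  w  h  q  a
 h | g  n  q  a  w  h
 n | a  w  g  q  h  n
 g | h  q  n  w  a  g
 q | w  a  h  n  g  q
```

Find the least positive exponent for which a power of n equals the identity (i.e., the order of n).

2

The identity element is q (its row matches the header).
n^1 = n
n^2 = n ⊙ n = q
The first power of n equal to the identity is n^2, so ord(n) = 2.
(Structurally, G here is isomorphic to the symmetric group S_3.)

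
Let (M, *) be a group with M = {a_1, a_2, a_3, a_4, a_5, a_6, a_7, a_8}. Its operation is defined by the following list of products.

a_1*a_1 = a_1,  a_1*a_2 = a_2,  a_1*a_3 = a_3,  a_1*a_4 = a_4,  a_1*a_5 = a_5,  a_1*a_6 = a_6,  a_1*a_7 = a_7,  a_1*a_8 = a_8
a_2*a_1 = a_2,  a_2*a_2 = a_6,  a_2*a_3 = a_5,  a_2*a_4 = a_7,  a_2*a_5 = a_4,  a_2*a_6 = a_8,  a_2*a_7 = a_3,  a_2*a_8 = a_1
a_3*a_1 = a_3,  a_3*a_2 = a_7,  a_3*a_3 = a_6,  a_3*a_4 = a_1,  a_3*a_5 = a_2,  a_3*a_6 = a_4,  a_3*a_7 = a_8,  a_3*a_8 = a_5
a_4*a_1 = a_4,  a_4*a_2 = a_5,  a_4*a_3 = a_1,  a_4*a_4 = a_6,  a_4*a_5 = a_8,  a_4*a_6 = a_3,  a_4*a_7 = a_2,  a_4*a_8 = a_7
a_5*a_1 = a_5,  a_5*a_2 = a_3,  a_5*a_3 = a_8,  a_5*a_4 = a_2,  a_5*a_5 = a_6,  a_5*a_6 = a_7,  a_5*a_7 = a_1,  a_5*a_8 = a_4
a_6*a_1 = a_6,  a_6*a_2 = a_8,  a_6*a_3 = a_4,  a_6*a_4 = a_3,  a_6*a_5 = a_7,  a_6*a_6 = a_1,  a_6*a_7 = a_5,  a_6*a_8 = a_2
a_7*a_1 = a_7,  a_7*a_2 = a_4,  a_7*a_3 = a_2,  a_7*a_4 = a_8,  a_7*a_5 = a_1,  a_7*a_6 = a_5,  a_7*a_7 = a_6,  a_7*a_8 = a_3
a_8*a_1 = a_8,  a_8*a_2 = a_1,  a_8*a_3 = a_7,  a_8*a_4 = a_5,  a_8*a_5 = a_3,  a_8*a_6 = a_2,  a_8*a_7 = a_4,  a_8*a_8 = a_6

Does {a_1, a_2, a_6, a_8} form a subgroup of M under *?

{a_1, a_2, a_6, a_8} contains the identity a_1.
Checking products: every product of two elements of {a_1, a_2, a_6, a_8} (read from the table) lies in {a_1, a_2, a_6, a_8}, so the set is closed.
In a finite group, a nonempty closed subset is a subgroup. So {a_1, a_2, a_6, a_8} ≤ M.

Yes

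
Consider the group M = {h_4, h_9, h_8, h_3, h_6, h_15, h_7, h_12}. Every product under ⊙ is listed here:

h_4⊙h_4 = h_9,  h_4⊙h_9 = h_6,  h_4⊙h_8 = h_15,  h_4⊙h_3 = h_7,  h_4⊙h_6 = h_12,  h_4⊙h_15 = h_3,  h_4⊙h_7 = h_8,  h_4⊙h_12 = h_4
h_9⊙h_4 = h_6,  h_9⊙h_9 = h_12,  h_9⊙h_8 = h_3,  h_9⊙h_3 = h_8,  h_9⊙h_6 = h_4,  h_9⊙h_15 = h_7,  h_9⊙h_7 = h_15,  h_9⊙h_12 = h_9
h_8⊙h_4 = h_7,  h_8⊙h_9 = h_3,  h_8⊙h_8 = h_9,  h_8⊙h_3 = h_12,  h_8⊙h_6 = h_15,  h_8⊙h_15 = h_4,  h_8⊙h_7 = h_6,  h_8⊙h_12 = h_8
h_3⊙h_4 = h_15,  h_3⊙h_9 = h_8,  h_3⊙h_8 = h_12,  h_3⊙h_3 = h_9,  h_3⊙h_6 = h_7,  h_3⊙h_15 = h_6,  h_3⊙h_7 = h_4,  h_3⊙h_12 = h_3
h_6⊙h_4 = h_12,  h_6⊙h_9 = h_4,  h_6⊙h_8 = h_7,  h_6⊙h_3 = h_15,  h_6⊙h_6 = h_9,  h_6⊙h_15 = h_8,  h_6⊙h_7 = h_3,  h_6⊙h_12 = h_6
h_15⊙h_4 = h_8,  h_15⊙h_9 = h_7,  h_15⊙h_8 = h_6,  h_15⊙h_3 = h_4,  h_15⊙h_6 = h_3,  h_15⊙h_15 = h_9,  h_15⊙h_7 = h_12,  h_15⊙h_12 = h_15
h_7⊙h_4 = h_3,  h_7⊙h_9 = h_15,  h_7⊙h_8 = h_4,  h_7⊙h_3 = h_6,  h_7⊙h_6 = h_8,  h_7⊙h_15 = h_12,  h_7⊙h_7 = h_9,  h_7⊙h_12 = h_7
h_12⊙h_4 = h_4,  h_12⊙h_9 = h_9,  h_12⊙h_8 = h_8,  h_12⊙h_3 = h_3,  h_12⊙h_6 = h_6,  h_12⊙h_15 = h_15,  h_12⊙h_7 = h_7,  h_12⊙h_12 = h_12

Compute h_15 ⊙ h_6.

h_3

Read row h_15, column h_6: h_15 ⊙ h_6 = h_3.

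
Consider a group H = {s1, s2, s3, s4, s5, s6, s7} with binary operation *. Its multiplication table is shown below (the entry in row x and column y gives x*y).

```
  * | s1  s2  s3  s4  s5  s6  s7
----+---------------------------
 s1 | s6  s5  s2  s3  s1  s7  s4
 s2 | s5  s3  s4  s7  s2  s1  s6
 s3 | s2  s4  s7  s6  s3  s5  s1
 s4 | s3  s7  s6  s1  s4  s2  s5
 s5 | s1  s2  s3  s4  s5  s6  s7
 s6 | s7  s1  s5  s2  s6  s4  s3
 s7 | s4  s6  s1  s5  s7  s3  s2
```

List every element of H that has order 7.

Identity is s5. Compute the order of each non-identity element by repeated multiplication:
  s1: s1 → s6 → s7 → s4 → s3 → s2 → s5  (order 7)
  s2: s2 → s3 → s4 → s7 → s6 → s1 → s5  (order 7)
  s3: s3 → s7 → s1 → s2 → s4 → s6 → s5  (order 7)
  s4: s4 → s1 → s3 → s6 → s2 → s7 → s5  (order 7)
  s6: s6 → s4 → s2 → s1 → s7 → s3 → s5  (order 7)
  s7: s7 → s2 → s6 → s3 → s1 → s4 → s5  (order 7)
Elements of order 7: {s1, s2, s3, s4, s6, s7}.
(Structurally, H here is isomorphic to the cyclic group Z_7.)

{s1, s2, s3, s4, s6, s7}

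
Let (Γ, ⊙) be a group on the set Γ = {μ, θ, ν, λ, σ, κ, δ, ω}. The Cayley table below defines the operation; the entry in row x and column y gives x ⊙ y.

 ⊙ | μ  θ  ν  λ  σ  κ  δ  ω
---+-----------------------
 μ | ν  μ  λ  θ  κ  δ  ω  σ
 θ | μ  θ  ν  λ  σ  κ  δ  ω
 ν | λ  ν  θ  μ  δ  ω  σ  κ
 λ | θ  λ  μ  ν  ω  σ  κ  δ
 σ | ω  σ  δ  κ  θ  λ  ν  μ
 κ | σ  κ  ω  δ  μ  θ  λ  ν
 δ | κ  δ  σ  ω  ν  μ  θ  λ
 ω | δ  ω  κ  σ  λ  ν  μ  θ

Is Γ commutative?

No

μ ⊙ κ = δ but κ ⊙ μ = σ.
Since μ and κ do not commute, Γ is not abelian.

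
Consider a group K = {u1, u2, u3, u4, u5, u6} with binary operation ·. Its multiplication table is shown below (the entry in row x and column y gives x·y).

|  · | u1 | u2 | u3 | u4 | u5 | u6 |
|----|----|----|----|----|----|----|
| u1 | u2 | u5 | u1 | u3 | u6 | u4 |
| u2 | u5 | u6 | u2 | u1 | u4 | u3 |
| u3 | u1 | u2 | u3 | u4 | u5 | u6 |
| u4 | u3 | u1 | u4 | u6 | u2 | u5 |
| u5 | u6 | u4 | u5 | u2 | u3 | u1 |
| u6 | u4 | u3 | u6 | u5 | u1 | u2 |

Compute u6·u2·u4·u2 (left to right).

u1

u6·u2 = u3
u3·u4 = u4
u4·u2 = u1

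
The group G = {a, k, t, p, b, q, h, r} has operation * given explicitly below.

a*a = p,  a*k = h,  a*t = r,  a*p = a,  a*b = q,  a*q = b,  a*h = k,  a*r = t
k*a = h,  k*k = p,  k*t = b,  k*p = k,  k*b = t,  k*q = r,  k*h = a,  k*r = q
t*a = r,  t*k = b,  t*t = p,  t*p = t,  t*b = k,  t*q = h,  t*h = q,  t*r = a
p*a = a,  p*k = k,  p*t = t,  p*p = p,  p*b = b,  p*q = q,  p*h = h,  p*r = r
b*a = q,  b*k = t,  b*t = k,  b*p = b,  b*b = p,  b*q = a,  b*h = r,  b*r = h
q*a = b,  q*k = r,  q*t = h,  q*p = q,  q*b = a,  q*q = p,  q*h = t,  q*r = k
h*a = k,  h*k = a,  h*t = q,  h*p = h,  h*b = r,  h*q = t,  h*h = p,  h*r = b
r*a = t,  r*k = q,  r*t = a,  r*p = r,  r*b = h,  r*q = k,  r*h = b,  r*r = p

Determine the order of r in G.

The identity element is p (its row matches the header).
r^1 = r
r^2 = r*r = p
The first power of r equal to the identity is r^2, so ord(r) = 2.
(Structurally, G here is isomorphic to the elementary abelian group (Z_2)^3.)

2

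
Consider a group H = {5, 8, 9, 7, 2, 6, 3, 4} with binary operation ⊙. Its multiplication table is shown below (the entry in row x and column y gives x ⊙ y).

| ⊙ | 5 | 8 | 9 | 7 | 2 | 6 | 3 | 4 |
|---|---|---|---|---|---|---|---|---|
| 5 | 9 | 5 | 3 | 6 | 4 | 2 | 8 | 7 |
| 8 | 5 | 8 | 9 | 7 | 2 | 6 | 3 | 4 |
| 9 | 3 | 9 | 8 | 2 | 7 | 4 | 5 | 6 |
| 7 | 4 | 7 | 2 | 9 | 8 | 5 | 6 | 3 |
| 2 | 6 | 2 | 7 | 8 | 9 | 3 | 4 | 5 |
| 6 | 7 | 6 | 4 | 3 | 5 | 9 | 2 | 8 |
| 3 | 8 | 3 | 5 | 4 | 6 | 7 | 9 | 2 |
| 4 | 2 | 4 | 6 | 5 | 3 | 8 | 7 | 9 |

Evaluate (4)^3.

6

4^1 = 4
4^2 = 4 ⊙ 4 = 9
4^3 = 9 ⊙ 4 = 6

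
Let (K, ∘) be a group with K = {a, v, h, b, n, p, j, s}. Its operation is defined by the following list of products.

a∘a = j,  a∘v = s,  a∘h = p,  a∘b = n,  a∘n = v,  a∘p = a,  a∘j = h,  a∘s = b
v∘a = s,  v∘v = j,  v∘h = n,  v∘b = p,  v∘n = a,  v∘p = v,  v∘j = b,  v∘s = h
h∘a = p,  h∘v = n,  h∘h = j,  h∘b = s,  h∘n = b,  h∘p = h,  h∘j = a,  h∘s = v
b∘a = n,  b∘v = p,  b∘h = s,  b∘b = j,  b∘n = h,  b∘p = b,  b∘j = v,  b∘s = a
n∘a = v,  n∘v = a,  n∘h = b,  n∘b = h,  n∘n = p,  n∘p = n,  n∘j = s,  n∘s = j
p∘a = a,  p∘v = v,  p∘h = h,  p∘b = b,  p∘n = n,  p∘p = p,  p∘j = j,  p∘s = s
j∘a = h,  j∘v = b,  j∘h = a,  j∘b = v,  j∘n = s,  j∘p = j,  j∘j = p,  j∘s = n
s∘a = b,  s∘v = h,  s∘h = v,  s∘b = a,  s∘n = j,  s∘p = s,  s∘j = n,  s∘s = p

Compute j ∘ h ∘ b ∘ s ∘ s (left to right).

n

j ∘ h = a
a ∘ b = n
n ∘ s = j
j ∘ s = n
(Structurally, K here is isomorphic to Z_2 x Z_4.)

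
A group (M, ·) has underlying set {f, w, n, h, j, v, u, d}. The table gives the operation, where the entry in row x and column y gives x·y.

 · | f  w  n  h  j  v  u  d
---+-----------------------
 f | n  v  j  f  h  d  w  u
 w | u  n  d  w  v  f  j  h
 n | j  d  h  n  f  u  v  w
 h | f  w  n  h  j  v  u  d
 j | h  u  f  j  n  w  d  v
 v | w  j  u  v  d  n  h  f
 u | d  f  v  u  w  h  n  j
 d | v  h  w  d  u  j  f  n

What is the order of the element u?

The identity element is h (its row matches the header).
u^1 = u
u^2 = u·u = n
u^3 = n·u = v
u^4 = v·u = h
The first power of u equal to the identity is u^4, so ord(u) = 4.

4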